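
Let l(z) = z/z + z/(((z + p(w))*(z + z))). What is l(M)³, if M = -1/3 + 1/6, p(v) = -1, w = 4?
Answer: 64/343 ≈ 0.18659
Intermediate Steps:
M = -⅙ (M = -1*⅓ + 1*(⅙) = -⅓ + ⅙ = -⅙ ≈ -0.16667)
l(z) = 1 + 1/(2*(-1 + z)) (l(z) = z/z + z/(((z - 1)*(z + z))) = 1 + z/(((-1 + z)*(2*z))) = 1 + z/((2*z*(-1 + z))) = 1 + z*(1/(2*z*(-1 + z))) = 1 + 1/(2*(-1 + z)))
l(M)³ = ((-½ - ⅙)/(-1 - ⅙))³ = (-⅔/(-7/6))³ = (-6/7*(-⅔))³ = (4/7)³ = 64/343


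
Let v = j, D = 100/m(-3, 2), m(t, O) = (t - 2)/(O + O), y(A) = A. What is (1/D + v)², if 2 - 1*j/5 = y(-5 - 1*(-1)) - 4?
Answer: 15992001/6400 ≈ 2498.8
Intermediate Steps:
m(t, O) = (-2 + t)/(2*O) (m(t, O) = (-2 + t)/((2*O)) = (-2 + t)*(1/(2*O)) = (-2 + t)/(2*O))
D = -80 (D = 100/(((½)*(-2 - 3)/2)) = 100/(((½)*(½)*(-5))) = 100/(-5/4) = 100*(-⅘) = -80)
j = 50 (j = 10 - 5*((-5 - 1*(-1)) - 4) = 10 - 5*((-5 + 1) - 4) = 10 - 5*(-4 - 4) = 10 - 5*(-8) = 10 + 40 = 50)
v = 50
(1/D + v)² = (1/(-80) + 50)² = (-1/80 + 50)² = (3999/80)² = 15992001/6400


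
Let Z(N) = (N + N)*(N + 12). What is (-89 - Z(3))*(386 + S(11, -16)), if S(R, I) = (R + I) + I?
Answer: -65335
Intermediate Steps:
S(R, I) = R + 2*I (S(R, I) = (I + R) + I = R + 2*I)
Z(N) = 2*N*(12 + N) (Z(N) = (2*N)*(12 + N) = 2*N*(12 + N))
(-89 - Z(3))*(386 + S(11, -16)) = (-89 - 2*3*(12 + 3))*(386 + (11 + 2*(-16))) = (-89 - 2*3*15)*(386 + (11 - 32)) = (-89 - 1*90)*(386 - 21) = (-89 - 90)*365 = -179*365 = -65335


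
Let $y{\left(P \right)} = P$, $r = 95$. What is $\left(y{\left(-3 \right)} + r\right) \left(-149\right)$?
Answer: $-13708$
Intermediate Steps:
$\left(y{\left(-3 \right)} + r\right) \left(-149\right) = \left(-3 + 95\right) \left(-149\right) = 92 \left(-149\right) = -13708$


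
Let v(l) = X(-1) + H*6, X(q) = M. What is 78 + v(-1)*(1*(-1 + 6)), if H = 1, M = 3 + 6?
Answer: 153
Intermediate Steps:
M = 9
X(q) = 9
v(l) = 15 (v(l) = 9 + 1*6 = 9 + 6 = 15)
78 + v(-1)*(1*(-1 + 6)) = 78 + 15*(1*(-1 + 6)) = 78 + 15*(1*5) = 78 + 15*5 = 78 + 75 = 153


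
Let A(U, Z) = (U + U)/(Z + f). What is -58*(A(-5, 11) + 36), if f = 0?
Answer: -22388/11 ≈ -2035.3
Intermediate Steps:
A(U, Z) = 2*U/Z (A(U, Z) = (U + U)/(Z + 0) = (2*U)/Z = 2*U/Z)
-58*(A(-5, 11) + 36) = -58*(2*(-5)/11 + 36) = -58*(2*(-5)*(1/11) + 36) = -58*(-10/11 + 36) = -58*386/11 = -22388/11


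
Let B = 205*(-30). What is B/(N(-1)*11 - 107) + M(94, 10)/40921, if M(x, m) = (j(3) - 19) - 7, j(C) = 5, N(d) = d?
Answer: 125830836/2414339 ≈ 52.118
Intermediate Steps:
B = -6150
M(x, m) = -21 (M(x, m) = (5 - 19) - 7 = -14 - 7 = -21)
B/(N(-1)*11 - 107) + M(94, 10)/40921 = -6150/(-1*11 - 107) - 21/40921 = -6150/(-11 - 107) - 21*1/40921 = -6150/(-118) - 21/40921 = -6150*(-1/118) - 21/40921 = 3075/59 - 21/40921 = 125830836/2414339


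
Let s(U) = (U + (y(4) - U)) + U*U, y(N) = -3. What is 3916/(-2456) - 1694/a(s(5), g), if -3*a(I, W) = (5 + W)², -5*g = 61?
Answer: 6394993/66312 ≈ 96.438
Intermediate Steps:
g = -61/5 (g = -⅕*61 = -61/5 ≈ -12.200)
s(U) = -3 + U² (s(U) = (U + (-3 - U)) + U*U = -3 + U²)
a(I, W) = -(5 + W)²/3
3916/(-2456) - 1694/a(s(5), g) = 3916/(-2456) - 1694*(-3/(5 - 61/5)²) = 3916*(-1/2456) - 1694/((-(-36/5)²/3)) = -979/614 - 1694/((-⅓*1296/25)) = -979/614 - 1694/(-432/25) = -979/614 - 1694*(-25/432) = -979/614 + 21175/216 = 6394993/66312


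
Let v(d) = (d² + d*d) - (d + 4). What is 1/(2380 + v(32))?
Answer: 1/4392 ≈ 0.00022769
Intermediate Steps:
v(d) = -4 - d + 2*d² (v(d) = (d² + d²) - (4 + d) = 2*d² + (-4 - d) = -4 - d + 2*d²)
1/(2380 + v(32)) = 1/(2380 + (-4 - 1*32 + 2*32²)) = 1/(2380 + (-4 - 32 + 2*1024)) = 1/(2380 + (-4 - 32 + 2048)) = 1/(2380 + 2012) = 1/4392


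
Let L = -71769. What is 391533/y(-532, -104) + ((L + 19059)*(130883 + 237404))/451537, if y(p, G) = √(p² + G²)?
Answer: -19412407770/451537 + 391533*√18365/73460 ≈ -42270.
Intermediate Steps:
y(p, G) = √(G² + p²)
391533/y(-532, -104) + ((L + 19059)*(130883 + 237404))/451537 = 391533/(√((-104)² + (-532)²)) + ((-71769 + 19059)*(130883 + 237404))/451537 = 391533/(√(10816 + 283024)) - 52710*368287*(1/451537) = 391533/(√293840) - 19412407770*1/451537 = 391533/((4*√18365)) - 19412407770/451537 = 391533*(√18365/73460) - 19412407770/451537 = 391533*√18365/73460 - 19412407770/451537 = -19412407770/451537 + 391533*√18365/73460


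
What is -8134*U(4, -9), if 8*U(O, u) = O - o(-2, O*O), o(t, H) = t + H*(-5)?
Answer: -174881/2 ≈ -87441.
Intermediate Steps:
o(t, H) = t - 5*H
U(O, u) = 1/4 + O/8 + 5*O**2/8 (U(O, u) = (O - (-2 - 5*O*O))/8 = (O - (-2 - 5*O**2))/8 = (O + (2 + 5*O**2))/8 = (2 + O + 5*O**2)/8 = 1/4 + O/8 + 5*O**2/8)
-8134*U(4, -9) = -8134*(1/4 + (1/8)*4 + (5/8)*4**2) = -8134*(1/4 + 1/2 + (5/8)*16) = -8134*(1/4 + 1/2 + 10) = -8134*43/4 = -174881/2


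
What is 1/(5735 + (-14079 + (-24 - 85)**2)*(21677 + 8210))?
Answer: -1/65685891 ≈ -1.5224e-8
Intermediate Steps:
1/(5735 + (-14079 + (-24 - 85)**2)*(21677 + 8210)) = 1/(5735 + (-14079 + (-109)**2)*29887) = 1/(5735 + (-14079 + 11881)*29887) = 1/(5735 - 2198*29887) = 1/(5735 - 65691626) = 1/(-65685891) = -1/65685891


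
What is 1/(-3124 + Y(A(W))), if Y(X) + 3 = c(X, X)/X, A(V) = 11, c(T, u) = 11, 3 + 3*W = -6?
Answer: -1/3126 ≈ -0.00031990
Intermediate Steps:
W = -3 (W = -1 + (1/3)*(-6) = -1 - 2 = -3)
Y(X) = -3 + 11/X
1/(-3124 + Y(A(W))) = 1/(-3124 + (-3 + 11/11)) = 1/(-3124 + (-3 + 11*(1/11))) = 1/(-3124 + (-3 + 1)) = 1/(-3124 - 2) = 1/(-3126) = -1/3126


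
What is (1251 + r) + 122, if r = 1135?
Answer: 2508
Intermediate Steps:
(1251 + r) + 122 = (1251 + 1135) + 122 = 2386 + 122 = 2508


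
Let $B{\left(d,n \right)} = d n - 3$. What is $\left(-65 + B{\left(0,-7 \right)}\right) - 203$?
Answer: $-271$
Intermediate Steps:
$B{\left(d,n \right)} = -3 + d n$
$\left(-65 + B{\left(0,-7 \right)}\right) - 203 = \left(-65 + \left(-3 + 0 \left(-7\right)\right)\right) - 203 = \left(-65 + \left(-3 + 0\right)\right) - 203 = \left(-65 - 3\right) - 203 = -68 - 203 = -271$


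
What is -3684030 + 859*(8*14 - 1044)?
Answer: -4484618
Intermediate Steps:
-3684030 + 859*(8*14 - 1044) = -3684030 + 859*(112 - 1044) = -3684030 + 859*(-932) = -3684030 - 800588 = -4484618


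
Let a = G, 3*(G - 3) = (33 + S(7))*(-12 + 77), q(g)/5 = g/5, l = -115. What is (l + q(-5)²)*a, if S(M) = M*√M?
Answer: -64620 - 13650*√7 ≈ -1.0073e+5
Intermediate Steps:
S(M) = M^(3/2)
q(g) = g (q(g) = 5*(g/5) = g)
G = 718 + 455*√7/3 (G = 3 + ((33 + 7^(3/2))*(-12 + 77))/3 = 3 + ((33 + 7*√7)*65)/3 = 3 + (2145 + 455*√7)/3 = 3 + (715 + 455*√7/3) = 718 + 455*√7/3 ≈ 1119.3)
a = 718 + 455*√7/3 ≈ 1119.3
(l + q(-5)²)*a = (-115 + (-5)²)*(718 + 455*√7/3) = (-115 + 25)*(718 + 455*√7/3) = -90*(718 + 455*√7/3) = -64620 - 13650*√7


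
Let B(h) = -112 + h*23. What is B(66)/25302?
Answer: 703/12651 ≈ 0.055569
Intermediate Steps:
B(h) = -112 + 23*h
B(66)/25302 = (-112 + 23*66)/25302 = (-112 + 1518)*(1/25302) = 1406*(1/25302) = 703/12651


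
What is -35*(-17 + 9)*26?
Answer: 7280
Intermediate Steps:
-35*(-17 + 9)*26 = -35*(-8)*26 = 280*26 = 7280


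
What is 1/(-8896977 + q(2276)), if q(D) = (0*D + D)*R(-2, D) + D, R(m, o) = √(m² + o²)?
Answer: -8894701/52281461767721 - 4552*√1295045/52281461767721 ≈ -2.6921e-7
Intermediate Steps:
q(D) = D + D*√(4 + D²) (q(D) = (0*D + D)*√((-2)² + D²) + D = (0 + D)*√(4 + D²) + D = D*√(4 + D²) + D = D + D*√(4 + D²))
1/(-8896977 + q(2276)) = 1/(-8896977 + 2276*(1 + √(4 + 2276²))) = 1/(-8896977 + 2276*(1 + √(4 + 5180176))) = 1/(-8896977 + 2276*(1 + √5180180)) = 1/(-8896977 + 2276*(1 + 2*√1295045)) = 1/(-8896977 + (2276 + 4552*√1295045)) = 1/(-8894701 + 4552*√1295045)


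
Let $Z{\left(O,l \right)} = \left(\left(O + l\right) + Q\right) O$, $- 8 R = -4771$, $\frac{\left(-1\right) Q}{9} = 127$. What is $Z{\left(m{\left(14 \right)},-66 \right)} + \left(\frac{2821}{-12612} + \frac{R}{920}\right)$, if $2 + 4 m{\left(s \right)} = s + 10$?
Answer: $- \frac{153596992717}{23206080} \approx -6618.8$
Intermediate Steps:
$Q = -1143$ ($Q = \left(-9\right) 127 = -1143$)
$R = \frac{4771}{8}$ ($R = \left(- \frac{1}{8}\right) \left(-4771\right) = \frac{4771}{8} \approx 596.38$)
$m{\left(s \right)} = 2 + \frac{s}{4}$ ($m{\left(s \right)} = - \frac{1}{2} + \frac{s + 10}{4} = - \frac{1}{2} + \frac{10 + s}{4} = - \frac{1}{2} + \left(\frac{5}{2} + \frac{s}{4}\right) = 2 + \frac{s}{4}$)
$Z{\left(O,l \right)} = O \left(-1143 + O + l\right)$ ($Z{\left(O,l \right)} = \left(\left(O + l\right) - 1143\right) O = \left(-1143 + O + l\right) O = O \left(-1143 + O + l\right)$)
$Z{\left(m{\left(14 \right)},-66 \right)} + \left(\frac{2821}{-12612} + \frac{R}{920}\right) = \left(2 + \frac{1}{4} \cdot 14\right) \left(-1143 + \left(2 + \frac{1}{4} \cdot 14\right) - 66\right) + \left(\frac{2821}{-12612} + \frac{4771}{8 \cdot 920}\right) = \left(2 + \frac{7}{2}\right) \left(-1143 + \left(2 + \frac{7}{2}\right) - 66\right) + \left(2821 \left(- \frac{1}{12612}\right) + \frac{4771}{8} \cdot \frac{1}{920}\right) = \frac{11 \left(-1143 + \frac{11}{2} - 66\right)}{2} + \left(- \frac{2821}{12612} + \frac{4771}{7360}\right) = \frac{11}{2} \left(- \frac{2407}{2}\right) + \frac{9852323}{23206080} = - \frac{26477}{4} + \frac{9852323}{23206080} = - \frac{153596992717}{23206080}$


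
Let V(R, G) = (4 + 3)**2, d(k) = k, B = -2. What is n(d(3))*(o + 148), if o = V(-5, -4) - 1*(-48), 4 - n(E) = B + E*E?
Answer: -735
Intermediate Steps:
V(R, G) = 49 (V(R, G) = 7**2 = 49)
n(E) = 6 - E**2 (n(E) = 4 - (-2 + E*E) = 4 - (-2 + E**2) = 4 + (2 - E**2) = 6 - E**2)
o = 97 (o = 49 - 1*(-48) = 49 + 48 = 97)
n(d(3))*(o + 148) = (6 - 1*3**2)*(97 + 148) = (6 - 1*9)*245 = (6 - 9)*245 = -3*245 = -735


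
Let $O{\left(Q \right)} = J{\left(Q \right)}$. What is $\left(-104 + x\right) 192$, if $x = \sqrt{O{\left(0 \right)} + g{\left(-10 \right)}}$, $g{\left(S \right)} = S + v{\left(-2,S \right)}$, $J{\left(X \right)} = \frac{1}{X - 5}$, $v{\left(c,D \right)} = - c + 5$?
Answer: $-19968 + \frac{768 i \sqrt{5}}{5} \approx -19968.0 + 343.46 i$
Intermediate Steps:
$v{\left(c,D \right)} = 5 - c$
$J{\left(X \right)} = \frac{1}{-5 + X}$
$g{\left(S \right)} = 7 + S$ ($g{\left(S \right)} = S + \left(5 - -2\right) = S + \left(5 + 2\right) = S + 7 = 7 + S$)
$O{\left(Q \right)} = \frac{1}{-5 + Q}$
$x = \frac{4 i \sqrt{5}}{5}$ ($x = \sqrt{\frac{1}{-5 + 0} + \left(7 - 10\right)} = \sqrt{\frac{1}{-5} - 3} = \sqrt{- \frac{1}{5} - 3} = \sqrt{- \frac{16}{5}} = \frac{4 i \sqrt{5}}{5} \approx 1.7889 i$)
$\left(-104 + x\right) 192 = \left(-104 + \frac{4 i \sqrt{5}}{5}\right) 192 = -19968 + \frac{768 i \sqrt{5}}{5}$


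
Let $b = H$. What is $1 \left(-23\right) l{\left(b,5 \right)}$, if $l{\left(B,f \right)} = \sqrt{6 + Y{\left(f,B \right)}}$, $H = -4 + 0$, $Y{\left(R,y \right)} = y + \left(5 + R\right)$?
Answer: $- 46 \sqrt{3} \approx -79.674$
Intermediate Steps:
$Y{\left(R,y \right)} = 5 + R + y$
$H = -4$
$b = -4$
$l{\left(B,f \right)} = \sqrt{11 + B + f}$ ($l{\left(B,f \right)} = \sqrt{6 + \left(5 + f + B\right)} = \sqrt{6 + \left(5 + B + f\right)} = \sqrt{11 + B + f}$)
$1 \left(-23\right) l{\left(b,5 \right)} = 1 \left(-23\right) \sqrt{11 - 4 + 5} = - 23 \sqrt{12} = - 23 \cdot 2 \sqrt{3} = - 46 \sqrt{3}$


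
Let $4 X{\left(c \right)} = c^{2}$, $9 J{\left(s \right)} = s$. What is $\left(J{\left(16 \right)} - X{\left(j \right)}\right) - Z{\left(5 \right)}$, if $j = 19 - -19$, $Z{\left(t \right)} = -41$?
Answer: $- \frac{2864}{9} \approx -318.22$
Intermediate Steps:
$J{\left(s \right)} = \frac{s}{9}$
$j = 38$ ($j = 19 + 19 = 38$)
$X{\left(c \right)} = \frac{c^{2}}{4}$
$\left(J{\left(16 \right)} - X{\left(j \right)}\right) - Z{\left(5 \right)} = \left(\frac{1}{9} \cdot 16 - \frac{38^{2}}{4}\right) - -41 = \left(\frac{16}{9} - \frac{1}{4} \cdot 1444\right) + 41 = \left(\frac{16}{9} - 361\right) + 41 = - \frac{3233}{9} + 41 = - \frac{2864}{9}$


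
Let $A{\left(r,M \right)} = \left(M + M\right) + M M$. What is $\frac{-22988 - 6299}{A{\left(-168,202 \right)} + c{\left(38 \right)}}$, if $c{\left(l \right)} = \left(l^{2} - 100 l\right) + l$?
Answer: $- \frac{29287}{38890} \approx -0.75307$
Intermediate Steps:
$A{\left(r,M \right)} = M^{2} + 2 M$ ($A{\left(r,M \right)} = 2 M + M^{2} = M^{2} + 2 M$)
$c{\left(l \right)} = l^{2} - 99 l$
$\frac{-22988 - 6299}{A{\left(-168,202 \right)} + c{\left(38 \right)}} = \frac{-22988 - 6299}{202 \left(2 + 202\right) + 38 \left(-99 + 38\right)} = - \frac{29287}{202 \cdot 204 + 38 \left(-61\right)} = - \frac{29287}{41208 - 2318} = - \frac{29287}{38890}$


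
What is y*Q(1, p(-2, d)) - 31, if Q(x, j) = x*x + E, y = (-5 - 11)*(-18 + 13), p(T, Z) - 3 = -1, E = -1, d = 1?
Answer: -31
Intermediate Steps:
p(T, Z) = 2 (p(T, Z) = 3 - 1 = 2)
y = 80 (y = -16*(-5) = 80)
Q(x, j) = -1 + x**2 (Q(x, j) = x*x - 1 = x**2 - 1 = -1 + x**2)
y*Q(1, p(-2, d)) - 31 = 80*(-1 + 1**2) - 31 = 80*(-1 + 1) - 31 = 80*0 - 31 = 0 - 31 = -31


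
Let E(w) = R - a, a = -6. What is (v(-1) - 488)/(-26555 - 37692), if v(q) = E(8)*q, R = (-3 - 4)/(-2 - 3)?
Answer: 2477/321235 ≈ 0.0077109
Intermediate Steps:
R = 7/5 (R = -7/(-5) = -7*(-⅕) = 7/5 ≈ 1.4000)
E(w) = 37/5 (E(w) = 7/5 - 1*(-6) = 7/5 + 6 = 37/5)
v(q) = 37*q/5
(v(-1) - 488)/(-26555 - 37692) = ((37/5)*(-1) - 488)/(-26555 - 37692) = (-37/5 - 488)/(-64247) = -2477/5*(-1/64247) = 2477/321235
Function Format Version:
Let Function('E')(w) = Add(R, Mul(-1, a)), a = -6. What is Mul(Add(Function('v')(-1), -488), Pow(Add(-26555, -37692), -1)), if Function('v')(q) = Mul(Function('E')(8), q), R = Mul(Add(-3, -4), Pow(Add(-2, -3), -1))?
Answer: Rational(2477, 321235) ≈ 0.0077109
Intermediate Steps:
R = Rational(7, 5) (R = Mul(-7, Pow(-5, -1)) = Mul(-7, Rational(-1, 5)) = Rational(7, 5) ≈ 1.4000)
Function('E')(w) = Rational(37, 5) (Function('E')(w) = Add(Rational(7, 5), Mul(-1, -6)) = Add(Rational(7, 5), 6) = Rational(37, 5))
Function('v')(q) = Mul(Rational(37, 5), q)
Mul(Add(Function('v')(-1), -488), Pow(Add(-26555, -37692), -1)) = Mul(Add(Mul(Rational(37, 5), -1), -488), Pow(Add(-26555, -37692), -1)) = Mul(Add(Rational(-37, 5), -488), Pow(-64247, -1)) = Mul(Rational(-2477, 5), Rational(-1, 64247)) = Rational(2477, 321235)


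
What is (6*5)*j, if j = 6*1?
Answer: 180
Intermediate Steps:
j = 6
(6*5)*j = (6*5)*6 = 30*6 = 180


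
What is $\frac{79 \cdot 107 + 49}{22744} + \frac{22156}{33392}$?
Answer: $\frac{12309607}{11866682} \approx 1.0373$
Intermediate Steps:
$\frac{79 \cdot 107 + 49}{22744} + \frac{22156}{33392} = \left(8453 + 49\right) \frac{1}{22744} + 22156 \cdot \frac{1}{33392} = 8502 \cdot \frac{1}{22744} + \frac{5539}{8348} = \frac{4251}{11372} + \frac{5539}{8348} = \frac{12309607}{11866682}$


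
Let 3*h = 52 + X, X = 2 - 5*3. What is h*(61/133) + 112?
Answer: 15689/133 ≈ 117.96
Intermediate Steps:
X = -13 (X = 2 - 15 = -13)
h = 13 (h = (52 - 13)/3 = (⅓)*39 = 13)
h*(61/133) + 112 = 13*(61/133) + 112 = 793/133 + 112 = 15689/133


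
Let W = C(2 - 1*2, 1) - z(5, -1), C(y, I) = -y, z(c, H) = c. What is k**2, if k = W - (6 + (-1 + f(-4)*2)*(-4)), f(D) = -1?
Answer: 529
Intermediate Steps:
W = -5 (W = -(2 - 1*2) - 1*5 = -(2 - 2) - 5 = -1*0 - 5 = 0 - 5 = -5)
k = -23 (k = -5 - (6 + (-1 - 1*2)*(-4)) = -5 - (6 + (-1 - 2)*(-4)) = -5 - (6 - 3*(-4)) = -5 - (6 + 12) = -5 - 1*18 = -5 - 18 = -23)
k**2 = (-23)**2 = 529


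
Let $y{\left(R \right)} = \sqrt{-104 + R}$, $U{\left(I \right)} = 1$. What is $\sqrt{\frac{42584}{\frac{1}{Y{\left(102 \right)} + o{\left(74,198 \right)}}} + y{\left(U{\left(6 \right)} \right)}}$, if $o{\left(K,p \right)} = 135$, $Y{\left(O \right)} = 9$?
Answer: $\sqrt{6132096 + i \sqrt{103}} \approx 2476.3 + 0.002 i$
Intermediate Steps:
$\sqrt{\frac{42584}{\frac{1}{Y{\left(102 \right)} + o{\left(74,198 \right)}}} + y{\left(U{\left(6 \right)} \right)}} = \sqrt{\frac{42584}{\frac{1}{9 + 135}} + \sqrt{-104 + 1}} = \sqrt{\frac{42584}{\frac{1}{144}} + \sqrt{-103}} = \sqrt{42584 \frac{1}{\frac{1}{144}} + i \sqrt{103}} = \sqrt{42584 \cdot 144 + i \sqrt{103}} = \sqrt{6132096 + i \sqrt{103}}$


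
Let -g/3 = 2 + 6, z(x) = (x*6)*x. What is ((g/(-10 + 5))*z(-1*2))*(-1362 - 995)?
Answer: -1357632/5 ≈ -2.7153e+5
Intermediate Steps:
z(x) = 6*x² (z(x) = (6*x)*x = 6*x²)
g = -24 (g = -3*(2 + 6) = -3*8 = -24)
((g/(-10 + 5))*z(-1*2))*(-1362 - 995) = ((-24/(-10 + 5))*(6*(-1*2)²))*(-1362 - 995) = ((-24/(-5))*(6*(-2)²))*(-2357) = ((-⅕*(-24))*(6*4))*(-2357) = ((24/5)*24)*(-2357) = (576/5)*(-2357) = -1357632/5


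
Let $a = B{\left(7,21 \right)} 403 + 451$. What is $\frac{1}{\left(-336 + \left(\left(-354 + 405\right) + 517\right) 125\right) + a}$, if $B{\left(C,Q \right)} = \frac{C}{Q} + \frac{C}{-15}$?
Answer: $\frac{15}{1065919} \approx 1.4072 \cdot 10^{-5}$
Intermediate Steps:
$B{\left(C,Q \right)} = - \frac{C}{15} + \frac{C}{Q}$ ($B{\left(C,Q \right)} = \frac{C}{Q} + C \left(- \frac{1}{15}\right) = \frac{C}{Q} - \frac{C}{15} = - \frac{C}{15} + \frac{C}{Q}$)
$a = \frac{5959}{15}$ ($a = \left(\left(- \frac{1}{15}\right) 7 + \frac{7}{21}\right) 403 + 451 = \left(- \frac{7}{15} + 7 \cdot \frac{1}{21}\right) 403 + 451 = \left(- \frac{7}{15} + \frac{1}{3}\right) 403 + 451 = \left(- \frac{2}{15}\right) 403 + 451 = - \frac{806}{15} + 451 = \frac{5959}{15} \approx 397.27$)
$\frac{1}{\left(-336 + \left(\left(-354 + 405\right) + 517\right) 125\right) + a} = \frac{1}{\left(-336 + \left(\left(-354 + 405\right) + 517\right) 125\right) + \frac{5959}{15}} = \frac{1}{\left(-336 + \left(51 + 517\right) 125\right) + \frac{5959}{15}} = \frac{1}{\left(-336 + 568 \cdot 125\right) + \frac{5959}{15}} = \frac{1}{\left(-336 + 71000\right) + \frac{5959}{15}} = \frac{1}{70664 + \frac{5959}{15}} = \frac{1}{\frac{1065919}{15}} = \frac{15}{1065919}$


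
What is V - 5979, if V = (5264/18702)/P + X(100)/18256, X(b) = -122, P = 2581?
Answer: -1317196972560367/220303650168 ≈ -5979.0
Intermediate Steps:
V = -1448205895/220303650168 (V = (5264/18702)/2581 - 122/18256 = (5264*(1/18702))*(1/2581) - 122*1/18256 = (2632/9351)*(1/2581) - 61/9128 = 2632/24134931 - 61/9128 = -1448205895/220303650168 ≈ -0.0065737)
V - 5979 = -1448205895/220303650168 - 5979 = -1317196972560367/220303650168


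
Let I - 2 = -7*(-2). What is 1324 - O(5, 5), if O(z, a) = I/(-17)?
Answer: 22524/17 ≈ 1324.9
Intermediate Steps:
I = 16 (I = 2 - 7*(-2) = 2 + 14 = 16)
O(z, a) = -16/17 (O(z, a) = 16/(-17) = 16*(-1/17) = -16/17)
1324 - O(5, 5) = 1324 - 1*(-16/17) = 1324 + 16/17 = 22524/17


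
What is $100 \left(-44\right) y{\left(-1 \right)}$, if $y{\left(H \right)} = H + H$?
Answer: $8800$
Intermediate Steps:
$y{\left(H \right)} = 2 H$
$100 \left(-44\right) y{\left(-1 \right)} = 100 \left(-44\right) 2 \left(-1\right) = \left(-4400\right) \left(-2\right) = 8800$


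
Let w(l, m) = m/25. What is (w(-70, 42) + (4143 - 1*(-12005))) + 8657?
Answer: 620167/25 ≈ 24807.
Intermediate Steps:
w(l, m) = m/25 (w(l, m) = m*(1/25) = m/25)
(w(-70, 42) + (4143 - 1*(-12005))) + 8657 = ((1/25)*42 + (4143 - 1*(-12005))) + 8657 = (42/25 + (4143 + 12005)) + 8657 = (42/25 + 16148) + 8657 = 403742/25 + 8657 = 620167/25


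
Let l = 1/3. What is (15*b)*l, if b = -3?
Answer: -15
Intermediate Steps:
l = ⅓ ≈ 0.33333
(15*b)*l = (15*(-3))*(⅓) = -45*⅓ = -15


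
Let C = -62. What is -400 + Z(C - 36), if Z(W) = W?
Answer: -498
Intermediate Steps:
-400 + Z(C - 36) = -400 + (-62 - 36) = -400 - 98 = -498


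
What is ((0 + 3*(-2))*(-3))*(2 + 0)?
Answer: 36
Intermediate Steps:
((0 + 3*(-2))*(-3))*(2 + 0) = ((0 - 6)*(-3))*2 = -6*(-3)*2 = 18*2 = 36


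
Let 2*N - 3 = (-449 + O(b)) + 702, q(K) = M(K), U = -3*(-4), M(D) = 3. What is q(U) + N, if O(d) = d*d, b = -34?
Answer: 709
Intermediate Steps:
O(d) = d²
U = 12
q(K) = 3
N = 706 (N = 3/2 + ((-449 + (-34)²) + 702)/2 = 3/2 + ((-449 + 1156) + 702)/2 = 3/2 + (707 + 702)/2 = 3/2 + (½)*1409 = 3/2 + 1409/2 = 706)
q(U) + N = 3 + 706 = 709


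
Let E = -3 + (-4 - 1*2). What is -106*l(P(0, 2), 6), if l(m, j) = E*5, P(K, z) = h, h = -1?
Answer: 4770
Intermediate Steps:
E = -9 (E = -3 + (-4 - 2) = -3 - 6 = -9)
P(K, z) = -1
l(m, j) = -45 (l(m, j) = -9*5 = -45)
-106*l(P(0, 2), 6) = -106*(-45) = 4770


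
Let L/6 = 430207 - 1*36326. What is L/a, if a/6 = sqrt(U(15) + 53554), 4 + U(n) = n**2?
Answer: 393881*sqrt(239)/3585 ≈ 1698.5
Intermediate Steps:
U(n) = -4 + n**2
L = 2363286 (L = 6*(430207 - 1*36326) = 6*(430207 - 36326) = 6*393881 = 2363286)
a = 90*sqrt(239) (a = 6*sqrt((-4 + 15**2) + 53554) = 6*sqrt((-4 + 225) + 53554) = 6*sqrt(221 + 53554) = 6*sqrt(53775) = 6*(15*sqrt(239)) = 90*sqrt(239) ≈ 1391.4)
L/a = 2363286/((90*sqrt(239))) = 2363286*(sqrt(239)/21510) = 393881*sqrt(239)/3585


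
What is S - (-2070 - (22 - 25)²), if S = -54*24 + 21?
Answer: 804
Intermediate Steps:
S = -1275 (S = -1296 + 21 = -1275)
S - (-2070 - (22 - 25)²) = -1275 - (-2070 - (22 - 25)²) = -1275 - (-2070 - 1*(-3)²) = -1275 - (-2070 - 1*9) = -1275 - (-2070 - 9) = -1275 - 1*(-2079) = -1275 + 2079 = 804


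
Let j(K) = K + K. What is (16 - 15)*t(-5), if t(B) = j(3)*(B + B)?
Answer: -60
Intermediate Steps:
j(K) = 2*K
t(B) = 12*B (t(B) = (2*3)*(B + B) = 6*(2*B) = 12*B)
(16 - 15)*t(-5) = (16 - 15)*(12*(-5)) = 1*(-60) = -60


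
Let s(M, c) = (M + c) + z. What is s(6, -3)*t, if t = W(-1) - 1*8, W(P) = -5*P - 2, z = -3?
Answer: 0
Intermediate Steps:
s(M, c) = -3 + M + c (s(M, c) = (M + c) - 3 = -3 + M + c)
W(P) = -2 - 5*P
t = -5 (t = (-2 - 5*(-1)) - 1*8 = (-2 + 5) - 8 = 3 - 8 = -5)
s(6, -3)*t = (-3 + 6 - 3)*(-5) = 0*(-5) = 0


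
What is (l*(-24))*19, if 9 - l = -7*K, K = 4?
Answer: -16872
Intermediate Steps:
l = 37 (l = 9 - (-7)*4 = 9 - 1*(-28) = 9 + 28 = 37)
(l*(-24))*19 = (37*(-24))*19 = -888*19 = -16872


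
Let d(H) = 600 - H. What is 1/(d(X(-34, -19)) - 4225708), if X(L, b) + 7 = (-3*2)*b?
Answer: -1/4225215 ≈ -2.3667e-7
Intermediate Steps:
X(L, b) = -7 - 6*b (X(L, b) = -7 + (-3*2)*b = -7 - 6*b)
1/(d(X(-34, -19)) - 4225708) = 1/((600 - (-7 - 6*(-19))) - 4225708) = 1/((600 - (-7 + 114)) - 4225708) = 1/((600 - 1*107) - 4225708) = 1/((600 - 107) - 4225708) = 1/(493 - 4225708) = 1/(-4225215) = -1/4225215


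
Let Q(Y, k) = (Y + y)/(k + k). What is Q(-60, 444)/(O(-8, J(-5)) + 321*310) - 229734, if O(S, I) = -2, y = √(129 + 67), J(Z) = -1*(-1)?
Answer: -10150004667191/44181552 ≈ -2.2973e+5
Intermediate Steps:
J(Z) = 1
y = 14 (y = √196 = 14)
Q(Y, k) = (14 + Y)/(2*k) (Q(Y, k) = (Y + 14)/(k + k) = (14 + Y)/((2*k)) = (14 + Y)*(1/(2*k)) = (14 + Y)/(2*k))
Q(-60, 444)/(O(-8, J(-5)) + 321*310) - 229734 = ((½)*(14 - 60)/444)/(-2 + 321*310) - 229734 = ((½)*(1/444)*(-46))/(-2 + 99510) - 229734 = -23/444/99508 - 229734 = -23/444*1/99508 - 229734 = -23/44181552 - 229734 = -10150004667191/44181552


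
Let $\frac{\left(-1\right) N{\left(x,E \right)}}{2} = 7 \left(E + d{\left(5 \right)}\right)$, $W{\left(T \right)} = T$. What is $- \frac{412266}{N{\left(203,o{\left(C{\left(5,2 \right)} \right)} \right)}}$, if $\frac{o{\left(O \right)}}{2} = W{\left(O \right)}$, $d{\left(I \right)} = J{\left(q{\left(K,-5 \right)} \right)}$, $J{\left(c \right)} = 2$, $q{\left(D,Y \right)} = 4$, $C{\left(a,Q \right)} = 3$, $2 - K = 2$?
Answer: $\frac{206133}{56} \approx 3680.9$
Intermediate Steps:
$K = 0$ ($K = 2 - 2 = 0$)
$d{\left(I \right)} = 2$
$o{\left(O \right)} = 2 O$
$N{\left(x,E \right)} = -28 - 14 E$ ($N{\left(x,E \right)} = - 2 \cdot 7 \left(E + 2\right) = - 2 \cdot 7 \left(2 + E\right) = - 2 \left(14 + 7 E\right) = -28 - 14 E$)
$- \frac{412266}{N{\left(203,o{\left(C{\left(5,2 \right)} \right)} \right)}} = - \frac{412266}{-28 - 14 \cdot 2 \cdot 3} = - \frac{412266}{-28 - 84} = - \frac{412266}{-112} = \left(-412266\right) \left(- \frac{1}{112}\right) = \frac{206133}{56}$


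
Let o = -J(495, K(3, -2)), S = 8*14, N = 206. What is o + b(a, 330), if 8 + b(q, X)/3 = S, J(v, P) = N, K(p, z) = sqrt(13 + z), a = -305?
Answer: 106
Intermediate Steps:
S = 112
J(v, P) = 206
b(q, X) = 312 (b(q, X) = -24 + 3*112 = -24 + 336 = 312)
o = -206 (o = -1*206 = -206)
o + b(a, 330) = -206 + 312 = 106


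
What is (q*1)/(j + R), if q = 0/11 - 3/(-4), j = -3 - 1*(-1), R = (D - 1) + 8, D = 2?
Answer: 3/28 ≈ 0.10714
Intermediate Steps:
R = 9 (R = (2 - 1) + 8 = 1 + 8 = 9)
j = -2 (j = -3 + 1 = -2)
q = 3/4 (q = 0*(1/11) - 3*(-1/4) = 0 + 3/4 = 3/4 ≈ 0.75000)
(q*1)/(j + R) = ((3/4)*1)/(-2 + 9) = (3/4)/7 = (3/4)*(1/7) = 3/28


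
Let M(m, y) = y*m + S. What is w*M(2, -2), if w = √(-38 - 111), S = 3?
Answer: -I*√149 ≈ -12.207*I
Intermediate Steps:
M(m, y) = 3 + m*y (M(m, y) = y*m + 3 = m*y + 3 = 3 + m*y)
w = I*√149 (w = √(-149) = I*√149 ≈ 12.207*I)
w*M(2, -2) = (I*√149)*(3 + 2*(-2)) = (I*√149)*(3 - 4) = (I*√149)*(-1) = -I*√149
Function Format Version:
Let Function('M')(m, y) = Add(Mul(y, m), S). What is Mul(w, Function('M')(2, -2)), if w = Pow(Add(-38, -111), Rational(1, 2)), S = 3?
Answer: Mul(-1, I, Pow(149, Rational(1, 2))) ≈ Mul(-12.207, I)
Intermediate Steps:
Function('M')(m, y) = Add(3, Mul(m, y)) (Function('M')(m, y) = Add(Mul(y, m), 3) = Add(Mul(m, y), 3) = Add(3, Mul(m, y)))
w = Mul(I, Pow(149, Rational(1, 2))) (w = Pow(-149, Rational(1, 2)) = Mul(I, Pow(149, Rational(1, 2))) ≈ Mul(12.207, I))
Mul(w, Function('M')(2, -2)) = Mul(Mul(I, Pow(149, Rational(1, 2))), Add(3, Mul(2, -2))) = Mul(Mul(I, Pow(149, Rational(1, 2))), Add(3, -4)) = Mul(Mul(I, Pow(149, Rational(1, 2))), -1) = Mul(-1, I, Pow(149, Rational(1, 2)))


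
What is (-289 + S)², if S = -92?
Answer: 145161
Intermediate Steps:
(-289 + S)² = (-289 - 92)² = (-381)² = 145161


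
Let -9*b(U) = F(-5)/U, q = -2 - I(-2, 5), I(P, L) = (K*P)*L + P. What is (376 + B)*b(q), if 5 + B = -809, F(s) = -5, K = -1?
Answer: 73/3 ≈ 24.333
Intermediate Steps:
I(P, L) = P - L*P (I(P, L) = (-P)*L + P = -L*P + P = P - L*P)
q = -10 (q = -2 - (-2)*(1 - 1*5) = -2 - (-2)*(1 - 5) = -2 - (-2)*(-4) = -2 - 1*8 = -2 - 8 = -10)
B = -814 (B = -5 - 809 = -814)
b(U) = 5/(9*U) (b(U) = -(-5)/(9*U) = 5/(9*U))
(376 + B)*b(q) = (376 - 814)*((5/9)/(-10)) = -730*(-1)/(3*10) = -438*(-1/18) = 73/3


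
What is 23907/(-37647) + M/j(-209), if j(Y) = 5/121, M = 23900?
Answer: 7258082651/12549 ≈ 5.7838e+5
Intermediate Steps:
j(Y) = 5/121 (j(Y) = 5*(1/121) = 5/121)
23907/(-37647) + M/j(-209) = 23907/(-37647) + 23900/(5/121) = 23907*(-1/37647) + 23900*(121/5) = -7969/12549 + 578380 = 7258082651/12549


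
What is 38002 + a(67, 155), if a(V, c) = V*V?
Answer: 42491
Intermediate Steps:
a(V, c) = V**2
38002 + a(67, 155) = 38002 + 67**2 = 38002 + 4489 = 42491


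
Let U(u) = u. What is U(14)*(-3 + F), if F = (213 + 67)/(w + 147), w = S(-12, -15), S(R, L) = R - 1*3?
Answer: -406/33 ≈ -12.303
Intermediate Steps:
S(R, L) = -3 + R (S(R, L) = R - 3 = -3 + R)
w = -15 (w = -3 - 12 = -15)
F = 70/33 (F = (213 + 67)/(-15 + 147) = 280/132 = 280*(1/132) = 70/33 ≈ 2.1212)
U(14)*(-3 + F) = 14*(-3 + 70/33) = 14*(-29/33) = -406/33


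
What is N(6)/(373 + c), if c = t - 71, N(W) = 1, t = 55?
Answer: 1/357 ≈ 0.0028011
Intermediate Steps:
c = -16 (c = 55 - 71 = -16)
N(6)/(373 + c) = 1/(373 - 16) = 1/357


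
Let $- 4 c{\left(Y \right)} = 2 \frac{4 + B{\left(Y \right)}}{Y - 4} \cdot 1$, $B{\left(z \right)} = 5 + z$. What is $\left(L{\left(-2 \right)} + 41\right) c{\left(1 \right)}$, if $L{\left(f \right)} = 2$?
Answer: $\frac{215}{3} \approx 71.667$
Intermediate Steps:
$c{\left(Y \right)} = - \frac{9 + Y}{2 \left(-4 + Y\right)}$ ($c{\left(Y \right)} = - \frac{2 \frac{4 + \left(5 + Y\right)}{Y - 4} \cdot 1}{4} = - \frac{2 \frac{9 + Y}{-4 + Y} 1}{4} = - \frac{\frac{2 \left(9 + Y\right)}{-4 + Y} 1}{4} = - \frac{2 \frac{1}{-4 + Y} \left(9 + Y\right)}{4} = - \frac{9 + Y}{2 \left(-4 + Y\right)}$)
$\left(L{\left(-2 \right)} + 41\right) c{\left(1 \right)} = \left(2 + 41\right) \frac{-9 - 1}{2 \left(-4 + 1\right)} = 43 \frac{-9 - 1}{2 \left(-3\right)} = 43 \cdot \frac{1}{2} \left(- \frac{1}{3}\right) \left(-10\right) = 43 \cdot \frac{5}{3} = \frac{215}{3}$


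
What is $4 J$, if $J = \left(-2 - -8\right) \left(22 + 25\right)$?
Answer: $1128$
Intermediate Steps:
$J = 282$ ($J = \left(-2 + 8\right) 47 = 6 \cdot 47 = 282$)
$4 J = 4 \cdot 282 = 1128$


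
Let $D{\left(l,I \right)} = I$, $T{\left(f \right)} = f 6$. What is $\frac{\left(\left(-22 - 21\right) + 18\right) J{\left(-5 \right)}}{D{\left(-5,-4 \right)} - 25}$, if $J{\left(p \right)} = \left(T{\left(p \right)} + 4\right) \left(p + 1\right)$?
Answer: $\frac{2600}{29} \approx 89.655$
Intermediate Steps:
$T{\left(f \right)} = 6 f$
$J{\left(p \right)} = \left(1 + p\right) \left(4 + 6 p\right)$ ($J{\left(p \right)} = \left(6 p + 4\right) \left(p + 1\right) = \left(4 + 6 p\right) \left(1 + p\right) = \left(1 + p\right) \left(4 + 6 p\right)$)
$\frac{\left(\left(-22 - 21\right) + 18\right) J{\left(-5 \right)}}{D{\left(-5,-4 \right)} - 25} = \frac{\left(\left(-22 - 21\right) + 18\right) \left(4 + 6 \left(-5\right)^{2} + 10 \left(-5\right)\right)}{-4 - 25} = \frac{\left(-43 + 18\right) \left(4 + 6 \cdot 25 - 50\right)}{-29} = - 25 \left(4 + 150 - 50\right) \left(- \frac{1}{29}\right) = \left(-25\right) 104 \left(- \frac{1}{29}\right) = \left(-2600\right) \left(- \frac{1}{29}\right) = \frac{2600}{29}$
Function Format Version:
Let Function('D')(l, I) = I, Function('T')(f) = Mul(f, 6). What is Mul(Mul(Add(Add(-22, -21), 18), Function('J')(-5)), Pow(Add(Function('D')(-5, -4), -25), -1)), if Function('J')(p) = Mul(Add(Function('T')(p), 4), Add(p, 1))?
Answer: Rational(2600, 29) ≈ 89.655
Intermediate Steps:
Function('T')(f) = Mul(6, f)
Function('J')(p) = Mul(Add(1, p), Add(4, Mul(6, p))) (Function('J')(p) = Mul(Add(Mul(6, p), 4), Add(p, 1)) = Mul(Add(4, Mul(6, p)), Add(1, p)) = Mul(Add(1, p), Add(4, Mul(6, p))))
Mul(Mul(Add(Add(-22, -21), 18), Function('J')(-5)), Pow(Add(Function('D')(-5, -4), -25), -1)) = Mul(Mul(Add(Add(-22, -21), 18), Add(4, Mul(6, Pow(-5, 2)), Mul(10, -5))), Pow(Add(-4, -25), -1)) = Mul(Mul(Add(-43, 18), Add(4, Mul(6, 25), -50)), Pow(-29, -1)) = Mul(Mul(-25, Add(4, 150, -50)), Rational(-1, 29)) = Mul(Mul(-25, 104), Rational(-1, 29)) = Mul(-2600, Rational(-1, 29)) = Rational(2600, 29)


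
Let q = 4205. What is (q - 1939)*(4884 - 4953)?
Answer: -156354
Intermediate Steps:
(q - 1939)*(4884 - 4953) = (4205 - 1939)*(4884 - 4953) = 2266*(-69) = -156354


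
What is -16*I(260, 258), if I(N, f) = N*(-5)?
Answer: 20800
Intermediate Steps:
I(N, f) = -5*N
-16*I(260, 258) = -(-80)*260 = -16*(-1300) = 20800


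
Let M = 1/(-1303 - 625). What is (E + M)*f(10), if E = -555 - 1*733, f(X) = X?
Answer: -12416325/964 ≈ -12880.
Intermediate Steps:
E = -1288 (E = -555 - 733 = -1288)
M = -1/1928 (M = 1/(-1928) = -1/1928 ≈ -0.00051867)
(E + M)*f(10) = (-1288 - 1/1928)*10 = -2483265/1928*10 = -12416325/964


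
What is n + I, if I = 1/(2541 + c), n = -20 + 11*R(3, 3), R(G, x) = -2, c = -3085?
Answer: -22849/544 ≈ -42.002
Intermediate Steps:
n = -42 (n = -20 + 11*(-2) = -20 - 22 = -42)
I = -1/544 (I = 1/(2541 - 3085) = 1/(-544) = -1/544 ≈ -0.0018382)
n + I = -42 - 1/544 = -22849/544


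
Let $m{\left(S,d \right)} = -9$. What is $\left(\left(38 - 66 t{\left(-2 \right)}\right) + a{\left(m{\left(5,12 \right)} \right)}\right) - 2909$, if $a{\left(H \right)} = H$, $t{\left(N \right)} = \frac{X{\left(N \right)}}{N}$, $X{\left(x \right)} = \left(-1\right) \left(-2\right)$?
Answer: $-2814$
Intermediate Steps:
$X{\left(x \right)} = 2$
$t{\left(N \right)} = \frac{2}{N}$
$\left(\left(38 - 66 t{\left(-2 \right)}\right) + a{\left(m{\left(5,12 \right)} \right)}\right) - 2909 = \left(\left(38 - 66 \frac{2}{-2}\right) - 9\right) - 2909 = \left(\left(38 - 66 \cdot 2 \left(- \frac{1}{2}\right)\right) - 9\right) - 2909 = \left(\left(38 - -66\right) - 9\right) - 2909 = \left(\left(38 + 66\right) - 9\right) - 2909 = \left(104 - 9\right) - 2909 = 95 - 2909 = -2814$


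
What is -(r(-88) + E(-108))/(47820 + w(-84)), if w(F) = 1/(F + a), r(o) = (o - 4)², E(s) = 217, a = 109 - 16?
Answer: -78129/430381 ≈ -0.18153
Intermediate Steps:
a = 93
r(o) = (-4 + o)²
w(F) = 1/(93 + F) (w(F) = 1/(F + 93) = 1/(93 + F))
-(r(-88) + E(-108))/(47820 + w(-84)) = -((-4 - 88)² + 217)/(47820 + 1/(93 - 84)) = -((-92)² + 217)/(47820 + 1/9) = -(8464 + 217)/(47820 + ⅑) = -8681/430381/9 = -8681*9/430381 = -1*78129/430381 = -78129/430381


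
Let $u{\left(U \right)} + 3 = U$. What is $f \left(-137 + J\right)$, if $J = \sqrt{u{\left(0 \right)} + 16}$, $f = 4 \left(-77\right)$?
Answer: $42196 - 308 \sqrt{13} \approx 41086.0$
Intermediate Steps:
$f = -308$
$u{\left(U \right)} = -3 + U$
$J = \sqrt{13}$ ($J = \sqrt{\left(-3 + 0\right) + 16} = \sqrt{-3 + 16} = \sqrt{13} \approx 3.6056$)
$f \left(-137 + J\right) = - 308 \left(-137 + \sqrt{13}\right) = 42196 - 308 \sqrt{13}$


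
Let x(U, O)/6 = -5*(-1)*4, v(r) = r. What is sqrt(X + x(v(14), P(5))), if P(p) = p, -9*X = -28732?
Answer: 2*sqrt(7453)/3 ≈ 57.554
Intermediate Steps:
X = 28732/9 (X = -1/9*(-28732) = 28732/9 ≈ 3192.4)
x(U, O) = 120 (x(U, O) = 6*(-5*(-1)*4) = 6*(5*4) = 6*20 = 120)
sqrt(X + x(v(14), P(5))) = sqrt(28732/9 + 120) = sqrt(29812/9) = 2*sqrt(7453)/3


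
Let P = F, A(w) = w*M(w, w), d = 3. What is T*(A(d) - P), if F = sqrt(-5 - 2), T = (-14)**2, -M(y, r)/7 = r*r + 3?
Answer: -49392 - 196*I*sqrt(7) ≈ -49392.0 - 518.57*I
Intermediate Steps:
M(y, r) = -21 - 7*r**2 (M(y, r) = -7*(r*r + 3) = -7*(r**2 + 3) = -7*(3 + r**2) = -21 - 7*r**2)
A(w) = w*(-21 - 7*w**2)
T = 196
F = I*sqrt(7) (F = sqrt(-7) = I*sqrt(7) ≈ 2.6458*I)
P = I*sqrt(7) ≈ 2.6458*I
T*(A(d) - P) = 196*(-7*3*(3 + 3**2) - I*sqrt(7)) = 196*(-7*3*(3 + 9) - I*sqrt(7)) = 196*(-7*3*12 - I*sqrt(7)) = 196*(-252 - I*sqrt(7)) = -49392 - 196*I*sqrt(7)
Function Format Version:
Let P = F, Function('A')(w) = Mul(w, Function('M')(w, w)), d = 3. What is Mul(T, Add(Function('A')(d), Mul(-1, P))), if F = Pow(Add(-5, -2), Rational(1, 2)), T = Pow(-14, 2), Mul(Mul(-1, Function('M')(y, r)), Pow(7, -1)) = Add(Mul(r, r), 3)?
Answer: Add(-49392, Mul(-196, I, Pow(7, Rational(1, 2)))) ≈ Add(-49392., Mul(-518.57, I))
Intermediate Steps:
Function('M')(y, r) = Add(-21, Mul(-7, Pow(r, 2))) (Function('M')(y, r) = Mul(-7, Add(Mul(r, r), 3)) = Mul(-7, Add(Pow(r, 2), 3)) = Mul(-7, Add(3, Pow(r, 2))) = Add(-21, Mul(-7, Pow(r, 2))))
Function('A')(w) = Mul(w, Add(-21, Mul(-7, Pow(w, 2))))
T = 196
F = Mul(I, Pow(7, Rational(1, 2))) (F = Pow(-7, Rational(1, 2)) = Mul(I, Pow(7, Rational(1, 2))) ≈ Mul(2.6458, I))
P = Mul(I, Pow(7, Rational(1, 2))) ≈ Mul(2.6458, I)
Mul(T, Add(Function('A')(d), Mul(-1, P))) = Mul(196, Add(Mul(-7, 3, Add(3, Pow(3, 2))), Mul(-1, Mul(I, Pow(7, Rational(1, 2)))))) = Mul(196, Add(Mul(-7, 3, Add(3, 9)), Mul(-1, I, Pow(7, Rational(1, 2))))) = Mul(196, Add(Mul(-7, 3, 12), Mul(-1, I, Pow(7, Rational(1, 2))))) = Mul(196, Add(-252, Mul(-1, I, Pow(7, Rational(1, 2))))) = Add(-49392, Mul(-196, I, Pow(7, Rational(1, 2))))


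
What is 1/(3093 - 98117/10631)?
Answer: 10631/32783566 ≈ 0.00032428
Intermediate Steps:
1/(3093 - 98117/10631) = 1/(32783566/10631) = 10631/32783566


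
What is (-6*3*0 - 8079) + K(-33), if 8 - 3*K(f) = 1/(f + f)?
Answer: -1599113/198 ≈ -8076.3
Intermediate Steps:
K(f) = 8/3 - 1/(6*f) (K(f) = 8/3 - 1/(3*(f + f)) = 8/3 - 1/(2*f)/3 = 8/3 - 1/(6*f))
(-6*3*0 - 8079) + K(-33) = (-6*3*0 - 8079) + (⅙)*(-1 + 16*(-33))/(-33) = (-18*0 - 8079) + (⅙)*(-1/33)*(-1 - 528) = (0 - 8079) + (⅙)*(-1/33)*(-529) = -8079 + 529/198 = -1599113/198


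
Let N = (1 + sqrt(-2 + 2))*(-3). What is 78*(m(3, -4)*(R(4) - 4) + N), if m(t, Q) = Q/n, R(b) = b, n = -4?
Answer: -234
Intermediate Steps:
m(t, Q) = -Q/4 (m(t, Q) = Q/(-4) = Q*(-1/4) = -Q/4)
N = -3 (N = (1 + sqrt(0))*(-3) = (1 + 0)*(-3) = 1*(-3) = -3)
78*(m(3, -4)*(R(4) - 4) + N) = 78*((-1/4*(-4))*(4 - 4) - 3) = 78*(1*0 - 3) = 78*(0 - 3) = 78*(-3) = -234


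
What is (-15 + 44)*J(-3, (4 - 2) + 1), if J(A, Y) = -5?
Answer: -145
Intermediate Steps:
(-15 + 44)*J(-3, (4 - 2) + 1) = (-15 + 44)*(-5) = 29*(-5) = -145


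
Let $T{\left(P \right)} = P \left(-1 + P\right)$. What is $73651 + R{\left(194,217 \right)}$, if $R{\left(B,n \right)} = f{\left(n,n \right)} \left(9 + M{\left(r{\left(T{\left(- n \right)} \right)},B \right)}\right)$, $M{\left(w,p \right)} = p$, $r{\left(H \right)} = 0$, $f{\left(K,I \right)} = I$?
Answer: $117702$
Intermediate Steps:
$R{\left(B,n \right)} = n \left(9 + B\right)$
$73651 + R{\left(194,217 \right)} = 73651 + 217 \left(9 + 194\right) = 73651 + 217 \cdot 203 = 73651 + 44051 = 117702$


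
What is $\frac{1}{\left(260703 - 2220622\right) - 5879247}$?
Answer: $- \frac{1}{7839166} \approx -1.2756 \cdot 10^{-7}$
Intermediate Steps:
$\frac{1}{\left(260703 - 2220622\right) - 5879247} = \frac{1}{-1959919 - 5879247} = \frac{1}{-7839166} = - \frac{1}{7839166}$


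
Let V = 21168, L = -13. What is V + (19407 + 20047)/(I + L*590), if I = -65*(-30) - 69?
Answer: 122502098/5789 ≈ 21161.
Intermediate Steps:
I = 1881 (I = 1950 - 69 = 1881)
V + (19407 + 20047)/(I + L*590) = 21168 + (19407 + 20047)/(1881 - 13*590) = 21168 + 39454/(1881 - 7670) = 21168 + 39454/(-5789) = 21168 + 39454*(-1/5789) = 21168 - 39454/5789 = 122502098/5789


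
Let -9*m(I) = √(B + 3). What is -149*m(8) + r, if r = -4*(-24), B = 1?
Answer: 1162/9 ≈ 129.11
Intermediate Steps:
r = 96
m(I) = -2/9 (m(I) = -√(1 + 3)/9 = -√4/9 = -⅑*2 = -2/9)
-149*m(8) + r = -149*(-2/9) + 96 = 298/9 + 96 = 1162/9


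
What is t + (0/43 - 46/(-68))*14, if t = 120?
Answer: 2201/17 ≈ 129.47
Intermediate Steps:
t + (0/43 - 46/(-68))*14 = 120 + (0/43 - 46/(-68))*14 = 120 + (0*(1/43) - 46*(-1/68))*14 = 120 + (0 + 23/34)*14 = 120 + (23/34)*14 = 120 + 161/17 = 2201/17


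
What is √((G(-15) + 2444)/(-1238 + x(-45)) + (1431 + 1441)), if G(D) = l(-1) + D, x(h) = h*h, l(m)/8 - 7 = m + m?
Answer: √1780770871/787 ≈ 53.620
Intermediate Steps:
l(m) = 56 + 16*m (l(m) = 56 + 8*(m + m) = 56 + 8*(2*m) = 56 + 16*m)
x(h) = h²
G(D) = 40 + D (G(D) = (56 + 16*(-1)) + D = (56 - 16) + D = 40 + D)
√((G(-15) + 2444)/(-1238 + x(-45)) + (1431 + 1441)) = √(((40 - 15) + 2444)/(-1238 + (-45)²) + (1431 + 1441)) = √((25 + 2444)/(-1238 + 2025) + 2872) = √(2469/787 + 2872) = √(2262733/787) = √1780770871/787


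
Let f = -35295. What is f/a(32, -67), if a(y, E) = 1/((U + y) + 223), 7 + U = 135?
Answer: -13517985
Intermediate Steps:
U = 128 (U = -7 + 135 = 128)
a(y, E) = 1/(351 + y) (a(y, E) = 1/((128 + y) + 223) = 1/(351 + y))
f/a(32, -67) = -35295/(1/(351 + 32)) = -35295/(1/383) = -35295/1/383 = -35295*383 = -13517985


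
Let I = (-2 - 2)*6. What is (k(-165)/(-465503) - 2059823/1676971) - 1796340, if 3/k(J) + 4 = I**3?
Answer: -19390823131267655540179/10794621214378964 ≈ -1.7963e+6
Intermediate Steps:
I = -24 (I = -4*6 = -24)
k(J) = -3/13828 (k(J) = 3/(-4 + (-24)**3) = 3/(-4 - 13824) = 3/(-13828) = 3*(-1/13828) = -3/13828)
(k(-165)/(-465503) - 2059823/1676971) - 1796340 = (-3/13828/(-465503) - 2059823/1676971) - 1796340 = (-3/13828*(-1/465503) - 2059823*1/1676971) - 1796340 = (3/6436975484 - 2059823/1676971) - 1796340 = -13259030147348419/10794621214378964 - 1796340 = -19390823131267655540179/10794621214378964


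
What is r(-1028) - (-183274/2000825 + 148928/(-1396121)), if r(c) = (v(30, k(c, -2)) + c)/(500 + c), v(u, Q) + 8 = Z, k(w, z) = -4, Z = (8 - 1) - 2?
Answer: 3172422623777687/1474911926307600 ≈ 2.1509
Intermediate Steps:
Z = 5 (Z = 7 - 2 = 5)
v(u, Q) = -3 (v(u, Q) = -8 + 5 = -3)
r(c) = (-3 + c)/(500 + c)
r(-1028) - (-183274/2000825 + 148928/(-1396121)) = (-3 - 1028)/(500 - 1028) - (-183274/2000825 + 148928/(-1396121)) = -1031/(-528) - (-183274*1/2000825 + 148928*(-1/1396121)) = -1/528*(-1031) - (-183274/2000825 - 148928/1396121) = 1031/528 - 1*(-553851545754/2793393799825) = 1031/528 + 553851545754/2793393799825 = 3172422623777687/1474911926307600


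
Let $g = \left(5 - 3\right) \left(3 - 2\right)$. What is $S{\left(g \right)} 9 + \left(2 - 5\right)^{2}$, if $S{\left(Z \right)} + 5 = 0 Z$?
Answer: $-36$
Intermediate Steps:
$g = 2$ ($g = 2 \cdot 1 = 2$)
$S{\left(Z \right)} = -5$ ($S{\left(Z \right)} = -5 + 0 Z = -5 + 0 = -5$)
$S{\left(g \right)} 9 + \left(2 - 5\right)^{2} = \left(-5\right) 9 + \left(2 - 5\right)^{2} = -45 + \left(-3\right)^{2} = -45 + 9 = -36$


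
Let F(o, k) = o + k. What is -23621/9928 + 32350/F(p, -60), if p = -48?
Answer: -80930467/268056 ≈ -301.92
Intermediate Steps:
F(o, k) = k + o
-23621/9928 + 32350/F(p, -60) = -23621/9928 + 32350/(-60 - 48) = -23621*1/9928 + 32350/(-108) = -23621/9928 + 32350*(-1/108) = -23621/9928 - 16175/54 = -80930467/268056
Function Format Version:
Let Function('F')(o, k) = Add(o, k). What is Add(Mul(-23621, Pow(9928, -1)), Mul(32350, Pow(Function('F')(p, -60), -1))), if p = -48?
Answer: Rational(-80930467, 268056) ≈ -301.92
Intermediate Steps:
Function('F')(o, k) = Add(k, o)
Add(Mul(-23621, Pow(9928, -1)), Mul(32350, Pow(Function('F')(p, -60), -1))) = Add(Mul(-23621, Pow(9928, -1)), Mul(32350, Pow(Add(-60, -48), -1))) = Add(Mul(-23621, Rational(1, 9928)), Mul(32350, Pow(-108, -1))) = Add(Rational(-23621, 9928), Mul(32350, Rational(-1, 108))) = Add(Rational(-23621, 9928), Rational(-16175, 54)) = Rational(-80930467, 268056)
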